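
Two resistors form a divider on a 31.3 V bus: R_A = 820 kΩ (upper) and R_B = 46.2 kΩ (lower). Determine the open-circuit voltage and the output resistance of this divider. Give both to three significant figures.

V_th is the open-circuit tap voltage: 31.3 × 46.2/(820 + 46.2) = 1.67 V.
With the supply zeroed, R_A and R_B appear in parallel from the tap: R_th = R_A‖R_B = (820 × 46.2)/866.2 = 43.7 kΩ.

V_th = 1.67 V, R_th = 43.7 kΩ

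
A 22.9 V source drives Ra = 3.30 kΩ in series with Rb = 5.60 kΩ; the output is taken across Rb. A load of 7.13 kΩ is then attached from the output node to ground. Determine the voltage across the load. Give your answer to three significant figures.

V_out ≈ 11.2 V

The load sits in parallel with Rb: Rb‖R_L = (5.60 × 7.13) / (5.60 + 7.13) = 3.137 kΩ.
V_out = 22.9 × 3.137 / (3.30 + 3.137) = 22.9 × 3.137/6.437 = 11.2 V.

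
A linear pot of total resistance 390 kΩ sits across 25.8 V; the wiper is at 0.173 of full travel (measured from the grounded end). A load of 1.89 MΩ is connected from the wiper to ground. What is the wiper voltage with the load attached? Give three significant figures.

The wiper splits the pot into (1−α)R = 322.5 kΩ above and αR = 67.47 kΩ below.
Lower section ‖ load = 65.14 kΩ.
V_wiper = 25.8 × 65.14/(322.5 + 65.14) = 4.34 V.

V ≈ 4.34 V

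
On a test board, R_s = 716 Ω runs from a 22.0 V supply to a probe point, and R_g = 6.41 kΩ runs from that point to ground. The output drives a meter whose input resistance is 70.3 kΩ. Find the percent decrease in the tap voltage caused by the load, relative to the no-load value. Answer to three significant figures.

The divider's output (Thévenin) resistance is R_s‖R_g = 644.1 Ω.
Fractional drop under load = R_th/(R_th + R_L) = 644.1 / (644.1 + 70300) = 0.009078.
So the output falls by 0.908 %.

0.908 %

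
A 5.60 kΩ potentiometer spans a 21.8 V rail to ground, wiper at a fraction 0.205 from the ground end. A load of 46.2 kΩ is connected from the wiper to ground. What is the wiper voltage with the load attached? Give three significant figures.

V ≈ 4.38 V

The wiper splits the pot into (1−α)R = 4.452 kΩ above and αR = 1.148 kΩ below.
Lower section ‖ load = 1.120 kΩ.
V_wiper = 21.8 × 1.120/(4.452 + 1.120) = 4.38 V.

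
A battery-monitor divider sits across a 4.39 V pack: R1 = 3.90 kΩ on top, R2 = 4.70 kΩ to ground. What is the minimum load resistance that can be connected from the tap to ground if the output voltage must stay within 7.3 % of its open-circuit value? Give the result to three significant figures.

R_L(min) ≈ 27.1 kΩ

Output resistance R_th = R1‖R2 = (3.90 × 4.70)/8.600 = 2.131 kΩ.
The fractional drop is R_th/(R_th + R_L); requiring this ≤ 0.0730 gives R_L ≥ R_th(1/0.0730 − 1) = 2.131 × 12.70 = 27.1 kΩ.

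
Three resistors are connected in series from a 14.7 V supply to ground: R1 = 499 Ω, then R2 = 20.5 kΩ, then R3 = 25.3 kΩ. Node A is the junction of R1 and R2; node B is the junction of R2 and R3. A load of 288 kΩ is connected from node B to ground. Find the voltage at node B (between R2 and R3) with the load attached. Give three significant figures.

At node B, R3 is in parallel with the load: R3‖R_L = 23260 Ω.
Below node A the resistance is R2 + (R3‖R_L) = 43760 Ω, so V_A = 14.7 × 43760/44260 = 14.53 V.
Then V_B = V_A × (R3‖R_L)/(R2 + R3‖R_L) = 14.53 × 23260/43760 = 7.72 V.

V ≈ 7.72 V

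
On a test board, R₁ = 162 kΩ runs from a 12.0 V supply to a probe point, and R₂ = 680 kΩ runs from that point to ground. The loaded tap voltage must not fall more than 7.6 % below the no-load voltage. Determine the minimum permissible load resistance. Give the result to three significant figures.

Output resistance R_th = R₁‖R₂ = (162 × 680)/842.0 = 130.8 kΩ.
The fractional drop is R_th/(R_th + R_L); requiring this ≤ 0.0760 gives R_L ≥ R_th(1/0.0760 − 1) = 130.8 × 12.16 = 1.59 MΩ.

R_L(min) ≈ 1.59 MΩ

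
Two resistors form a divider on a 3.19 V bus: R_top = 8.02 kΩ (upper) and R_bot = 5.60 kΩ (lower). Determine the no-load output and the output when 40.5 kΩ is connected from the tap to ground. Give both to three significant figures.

Unloaded: 1.31 V; loaded: 1.21 V

Open-circuit: V = 3.19 × 5.60/(8.02 + 5.60) = 1.31 V.
With the load, R_bot becomes R_bot‖R_L = 4.920 kΩ, so V = 3.19 × 4.920/12.94 = 1.21 V.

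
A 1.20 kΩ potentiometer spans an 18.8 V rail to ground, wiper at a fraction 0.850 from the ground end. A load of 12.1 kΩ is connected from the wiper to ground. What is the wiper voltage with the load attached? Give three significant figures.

The wiper splits the pot into (1−α)R = 180.0 Ω above and αR = 1020 Ω below.
Lower section ‖ load = 940.7 Ω.
V_wiper = 18.8 × 940.7/(180.0 + 940.7) = 15.8 V.

V ≈ 15.8 V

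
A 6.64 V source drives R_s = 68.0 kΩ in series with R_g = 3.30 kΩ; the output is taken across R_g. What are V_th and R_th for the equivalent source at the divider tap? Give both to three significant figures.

V_th = 0.307 V, R_th = 3.15 kΩ

V_th is the open-circuit tap voltage: 6.64 × 3.30/(68.0 + 3.30) = 0.307 V.
With the supply zeroed, R_s and R_g appear in parallel from the tap: R_th = R_s‖R_g = (68.0 × 3.30)/71.30 = 3.15 kΩ.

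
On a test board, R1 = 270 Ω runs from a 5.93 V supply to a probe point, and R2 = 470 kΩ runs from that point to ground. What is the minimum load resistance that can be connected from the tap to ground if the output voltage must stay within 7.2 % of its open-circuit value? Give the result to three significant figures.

R_L(min) ≈ 3.48 kΩ

Output resistance R_th = R1‖R2 = (270 × 470000)/470300 = 269.8 Ω.
The fractional drop is R_th/(R_th + R_L); requiring this ≤ 0.0720 gives R_L ≥ R_th(1/0.0720 − 1) = 269.8 × 12.89 = 3.48 kΩ.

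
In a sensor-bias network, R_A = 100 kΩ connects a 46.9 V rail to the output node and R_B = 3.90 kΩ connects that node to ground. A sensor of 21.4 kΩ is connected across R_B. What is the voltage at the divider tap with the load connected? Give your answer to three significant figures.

The load sits in parallel with R_B: R_B‖R_L = (3.90 × 21.4) / (3.90 + 21.4) = 3.299 kΩ.
V_out = 46.9 × 3.299 / (100 + 3.299) = 46.9 × 3.299/103.3 = 1.50 V.
(Unloaded it would have been 1.76 V.)

V_out ≈ 1.50 V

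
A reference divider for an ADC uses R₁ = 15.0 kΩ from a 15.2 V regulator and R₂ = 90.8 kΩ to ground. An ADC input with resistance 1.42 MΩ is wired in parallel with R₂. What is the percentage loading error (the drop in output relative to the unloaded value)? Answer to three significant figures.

0.898 %

The divider's output (Thévenin) resistance is R₁‖R₂ = 12.87 kΩ.
Fractional drop under load = R_th/(R_th + R_L) = 12.87 / (12.87 + 1420) = 0.008984.
So the output falls by 0.898 %.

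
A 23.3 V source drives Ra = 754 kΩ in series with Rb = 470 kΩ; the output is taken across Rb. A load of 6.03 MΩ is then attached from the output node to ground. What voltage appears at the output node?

V_out ≈ 8.54 V

The load sits in parallel with Rb: Rb‖R_L = (470 × 6030) / (470 + 6030) = 436.0 kΩ.
V_out = 23.3 × 436.0 / (754 + 436.0) = 23.3 × 436.0/1190 = 8.54 V.
(Unloaded it would have been 8.95 V.)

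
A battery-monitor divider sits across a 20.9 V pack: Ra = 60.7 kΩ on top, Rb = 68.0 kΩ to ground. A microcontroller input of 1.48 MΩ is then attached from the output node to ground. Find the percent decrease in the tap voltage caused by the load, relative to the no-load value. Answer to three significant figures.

The divider's output (Thévenin) resistance is Ra‖Rb = 32.07 kΩ.
Fractional drop under load = R_th/(R_th + R_L) = 32.07 / (32.07 + 1480) = 0.02121.
So the output falls by 2.12 %.

2.12 %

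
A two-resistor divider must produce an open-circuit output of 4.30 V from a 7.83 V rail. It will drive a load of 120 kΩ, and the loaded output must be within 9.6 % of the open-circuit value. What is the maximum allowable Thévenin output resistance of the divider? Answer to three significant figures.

R_th ≤ 12.7 kΩ

Loading drop = R_th/(R_th + R_L) ≤ 0.0960, so R_th ≤ R_L · ε/(1−ε) = 120 kΩ × 0.0960/0.9040 = 12.7 kΩ.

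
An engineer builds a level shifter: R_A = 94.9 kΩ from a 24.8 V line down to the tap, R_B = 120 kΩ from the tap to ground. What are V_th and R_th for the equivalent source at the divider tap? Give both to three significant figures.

V_th is the open-circuit tap voltage: 24.8 × 120/(94.9 + 120) = 13.8 V.
With the supply zeroed, R_A and R_B appear in parallel from the tap: R_th = R_A‖R_B = (94.9 × 120)/214.9 = 53.0 kΩ.

V_th = 13.8 V, R_th = 53.0 kΩ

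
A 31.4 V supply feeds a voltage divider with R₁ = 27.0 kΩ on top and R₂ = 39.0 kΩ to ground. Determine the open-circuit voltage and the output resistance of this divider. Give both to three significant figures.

V_th is the open-circuit tap voltage: 31.4 × 39.0/(27.0 + 39.0) = 18.6 V.
With the supply zeroed, R₁ and R₂ appear in parallel from the tap: R_th = R₁‖R₂ = (27.0 × 39.0)/66.00 = 16.0 kΩ.

V_th = 18.6 V, R_th = 16.0 kΩ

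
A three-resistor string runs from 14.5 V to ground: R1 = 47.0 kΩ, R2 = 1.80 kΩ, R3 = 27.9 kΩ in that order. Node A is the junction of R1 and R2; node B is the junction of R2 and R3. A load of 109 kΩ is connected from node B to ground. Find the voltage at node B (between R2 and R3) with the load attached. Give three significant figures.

V ≈ 4.54 V

At node B, R3 is in parallel with the load: R3‖R_L = 22.21 kΩ.
Below node A the resistance is R2 + (R3‖R_L) = 24.01 kΩ, so V_A = 14.5 × 24.01/71.01 = 4.903 V.
Then V_B = V_A × (R3‖R_L)/(R2 + R3‖R_L) = 4.903 × 22.21/24.01 = 4.54 V.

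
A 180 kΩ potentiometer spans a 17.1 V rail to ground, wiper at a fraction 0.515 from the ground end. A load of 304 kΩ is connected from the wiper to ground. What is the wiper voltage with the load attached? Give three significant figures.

V ≈ 7.67 V

The wiper splits the pot into (1−α)R = 87.30 kΩ above and αR = 92.70 kΩ below.
Lower section ‖ load = 71.04 kΩ.
V_wiper = 17.1 × 71.04/(87.30 + 71.04) = 7.67 V.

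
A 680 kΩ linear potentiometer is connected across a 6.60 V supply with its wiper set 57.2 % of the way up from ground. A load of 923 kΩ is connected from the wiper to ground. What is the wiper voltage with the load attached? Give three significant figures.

The wiper splits the pot into (1−α)R = 291.0 kΩ above and αR = 389.0 kΩ below.
Lower section ‖ load = 273.6 kΩ.
V_wiper = 6.60 × 273.6/(291.0 + 273.6) = 3.20 V.

V ≈ 3.20 V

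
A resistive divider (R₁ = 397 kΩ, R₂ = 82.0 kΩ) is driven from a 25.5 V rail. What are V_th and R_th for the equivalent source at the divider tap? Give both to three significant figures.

V_th is the open-circuit tap voltage: 25.5 × 82.0/(397 + 82.0) = 4.37 V.
With the supply zeroed, R₁ and R₂ appear in parallel from the tap: R_th = R₁‖R₂ = (397 × 82.0)/479.0 = 68.0 kΩ.

V_th = 4.37 V, R_th = 68.0 kΩ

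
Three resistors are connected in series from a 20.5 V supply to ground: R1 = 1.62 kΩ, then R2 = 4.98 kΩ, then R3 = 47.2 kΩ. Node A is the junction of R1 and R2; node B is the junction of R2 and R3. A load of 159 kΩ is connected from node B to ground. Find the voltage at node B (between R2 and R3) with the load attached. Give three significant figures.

At node B, R3 is in parallel with the load: R3‖R_L = 36.40 kΩ.
Below node A the resistance is R2 + (R3‖R_L) = 41.38 kΩ, so V_A = 20.5 × 41.38/43.00 = 19.73 V.
Then V_B = V_A × (R3‖R_L)/(R2 + R3‖R_L) = 19.73 × 36.40/41.38 = 17.4 V.

V ≈ 17.4 V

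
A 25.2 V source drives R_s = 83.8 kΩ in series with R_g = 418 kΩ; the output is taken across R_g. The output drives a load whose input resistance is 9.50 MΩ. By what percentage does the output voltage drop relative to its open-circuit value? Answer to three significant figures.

0.729 %

The divider's output (Thévenin) resistance is R_s‖R_g = 69.81 kΩ.
Fractional drop under load = R_th/(R_th + R_L) = 69.81 / (69.81 + 9500) = 0.007294.
So the output falls by 0.729 %.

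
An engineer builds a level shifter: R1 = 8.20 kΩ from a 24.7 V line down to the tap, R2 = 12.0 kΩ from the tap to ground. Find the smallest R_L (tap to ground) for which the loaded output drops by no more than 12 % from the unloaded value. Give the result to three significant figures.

R_L(min) ≈ 35.7 kΩ

Output resistance R_th = R1‖R2 = (8.20 × 12.0)/20.20 = 4.871 kΩ.
The fractional drop is R_th/(R_th + R_L); requiring this ≤ 0.120 gives R_L ≥ R_th(1/0.120 − 1) = 4.871 × 7.333 = 35.7 kΩ.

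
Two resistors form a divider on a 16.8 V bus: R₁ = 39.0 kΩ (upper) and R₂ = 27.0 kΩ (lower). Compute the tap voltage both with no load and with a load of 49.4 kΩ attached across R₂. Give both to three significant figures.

Unloaded: 6.87 V; loaded: 5.19 V

Open-circuit: V = 16.8 × 27.0/(39.0 + 27.0) = 6.87 V.
With the load, R₂ becomes R₂‖R_L = 17.46 kΩ, so V = 16.8 × 17.46/56.46 = 5.19 V.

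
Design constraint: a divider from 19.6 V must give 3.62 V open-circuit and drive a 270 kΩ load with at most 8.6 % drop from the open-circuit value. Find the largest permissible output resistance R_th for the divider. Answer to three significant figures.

R_th ≤ 25.4 kΩ

Loading drop = R_th/(R_th + R_L) ≤ 0.0860, so R_th ≤ R_L · ε/(1−ε) = 270 kΩ × 0.0860/0.9140 = 25.4 kΩ.
(Any R1, R2 with R2/(R1+R2) = 0.185 and R1‖R2 ≤ 25.4 kΩ will meet the spec.)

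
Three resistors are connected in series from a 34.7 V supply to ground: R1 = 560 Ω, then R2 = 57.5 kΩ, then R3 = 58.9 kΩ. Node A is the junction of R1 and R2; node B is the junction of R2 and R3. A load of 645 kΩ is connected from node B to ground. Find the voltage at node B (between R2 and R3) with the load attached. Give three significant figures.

V ≈ 16.7 V

At node B, R3 is in parallel with the load: R3‖R_L = 53970 Ω.
Below node A the resistance is R2 + (R3‖R_L) = 111500 Ω, so V_A = 34.7 × 111500/112000 = 34.53 V.
Then V_B = V_A × (R3‖R_L)/(R2 + R3‖R_L) = 34.53 × 53970/111500 = 16.7 V.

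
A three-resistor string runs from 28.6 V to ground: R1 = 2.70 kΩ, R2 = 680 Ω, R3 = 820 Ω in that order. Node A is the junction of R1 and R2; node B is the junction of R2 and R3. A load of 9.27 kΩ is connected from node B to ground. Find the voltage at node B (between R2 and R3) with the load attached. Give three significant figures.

At node B, R3 is in parallel with the load: R3‖R_L = 753.4 Ω.
Below node A the resistance is R2 + (R3‖R_L) = 1433 Ω, so V_A = 28.6 × 1433/4133 = 9.918 V.
Then V_B = V_A × (R3‖R_L)/(R2 + R3‖R_L) = 9.918 × 753.4/1433 = 5.21 V.

V ≈ 5.21 V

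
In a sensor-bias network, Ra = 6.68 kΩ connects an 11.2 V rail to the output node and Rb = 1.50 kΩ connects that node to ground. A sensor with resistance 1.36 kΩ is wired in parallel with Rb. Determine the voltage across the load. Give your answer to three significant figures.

V_out ≈ 1.08 V

The load sits in parallel with Rb: Rb‖R_L = (1.50 × 1.36) / (1.50 + 1.36) = 0.7133 kΩ.
V_out = 11.2 × 0.7133 / (6.68 + 0.7133) = 11.2 × 0.7133/7.393 = 1.08 V.
(Unloaded it would have been 2.05 V.)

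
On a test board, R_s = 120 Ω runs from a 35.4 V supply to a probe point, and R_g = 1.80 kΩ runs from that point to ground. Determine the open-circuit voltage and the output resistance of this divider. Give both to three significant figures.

V_th = 33.2 V, R_th = 112 Ω

V_th is the open-circuit tap voltage: 35.4 × 1800/(120 + 1800) = 33.2 V.
With the supply zeroed, R_s and R_g appear in parallel from the tap: R_th = R_s‖R_g = (120 × 1800)/1920 = 112 Ω.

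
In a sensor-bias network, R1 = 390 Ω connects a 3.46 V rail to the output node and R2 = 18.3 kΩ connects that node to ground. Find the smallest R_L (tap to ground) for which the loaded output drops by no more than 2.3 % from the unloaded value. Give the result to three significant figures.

Output resistance R_th = R1‖R2 = (390 × 18300)/18690 = 381.9 Ω.
The fractional drop is R_th/(R_th + R_L); requiring this ≤ 0.0230 gives R_L ≥ R_th(1/0.0230 − 1) = 381.9 × 42.48 = 16.2 kΩ.

R_L(min) ≈ 16.2 kΩ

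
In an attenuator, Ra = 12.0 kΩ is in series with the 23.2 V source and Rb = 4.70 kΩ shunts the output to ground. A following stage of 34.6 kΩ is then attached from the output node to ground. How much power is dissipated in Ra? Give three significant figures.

P ≈ 24.8 mW

Total resistance from the source is Ra + (Rb‖R_L) = 16.14 kΩ, so I = 23.2/16.14 kΩ = 1.438 mA.
P = I²·Ra = (1.438 mA)² × 12.0 kΩ = 24.8 mW.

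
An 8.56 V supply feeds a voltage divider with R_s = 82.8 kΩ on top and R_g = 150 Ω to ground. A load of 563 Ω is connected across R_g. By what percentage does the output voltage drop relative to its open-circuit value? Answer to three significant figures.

Unloaded V = 8.56 × 150/82950 = 0.01548 V.
Loaded: R_g‖R_L = 118.4 Ω, giving V = 8.56 × 118.4/82920 = 0.01223 V.
Drop = (0.01548 − 0.01223) / 0.01548 = 21.0 %.

21.0 %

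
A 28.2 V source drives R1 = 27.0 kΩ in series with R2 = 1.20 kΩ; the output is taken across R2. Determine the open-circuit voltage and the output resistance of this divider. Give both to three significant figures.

V_th is the open-circuit tap voltage: 28.2 × 1.20/(27.0 + 1.20) = 1.20 V.
With the supply zeroed, R1 and R2 appear in parallel from the tap: R_th = R1‖R2 = (27.0 × 1.20)/28.20 = 1.15 kΩ.

V_th = 1.20 V, R_th = 1.15 kΩ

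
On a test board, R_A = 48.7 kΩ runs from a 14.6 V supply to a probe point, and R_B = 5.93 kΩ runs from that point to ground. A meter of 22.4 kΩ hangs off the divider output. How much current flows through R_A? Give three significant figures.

R_B‖R_L = 4.689 kΩ, so the source sees R_A + R_B‖R_L = 53.39 kΩ.
I = 14.6 V / 53.39 kΩ = 0.273 mA.

I ≈ 0.273 mA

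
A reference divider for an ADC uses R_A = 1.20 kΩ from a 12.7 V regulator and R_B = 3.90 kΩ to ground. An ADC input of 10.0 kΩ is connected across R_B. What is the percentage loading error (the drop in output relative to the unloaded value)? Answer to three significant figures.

Unloaded V = 12.7 × 3.90/5.100 = 9.7118 V.
Loaded: R_B‖R_L = 2.806 kΩ, giving V = 12.7 × 2.806/4.006 = 8.8955 V.
Drop = (9.7118 − 8.8955) / 9.7118 = 8.41 %.

8.41 %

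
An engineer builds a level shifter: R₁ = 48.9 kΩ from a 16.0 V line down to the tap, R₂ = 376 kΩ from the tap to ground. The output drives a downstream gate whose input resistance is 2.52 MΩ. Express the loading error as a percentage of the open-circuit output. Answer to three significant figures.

The divider's output (Thévenin) resistance is R₁‖R₂ = 43.27 kΩ.
Fractional drop under load = R_th/(R_th + R_L) = 43.27 / (43.27 + 2520) = 0.01688.
So the output falls by 1.69 %.

1.69 %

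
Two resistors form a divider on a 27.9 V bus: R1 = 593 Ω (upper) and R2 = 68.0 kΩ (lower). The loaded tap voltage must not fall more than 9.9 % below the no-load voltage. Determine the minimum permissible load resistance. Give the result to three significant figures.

Output resistance R_th = R1‖R2 = (593 × 68000)/68590 = 587.9 Ω.
The fractional drop is R_th/(R_th + R_L); requiring this ≤ 0.0990 gives R_L ≥ R_th(1/0.0990 − 1) = 587.9 × 9.101 = 5.35 kΩ.

R_L(min) ≈ 5.35 kΩ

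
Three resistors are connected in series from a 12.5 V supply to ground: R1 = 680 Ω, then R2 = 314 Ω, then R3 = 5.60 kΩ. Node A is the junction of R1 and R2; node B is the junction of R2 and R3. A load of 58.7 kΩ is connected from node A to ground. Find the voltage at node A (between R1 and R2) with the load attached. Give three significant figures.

Below node A the series string R2+R3 = 5914 Ω sits in parallel with the 58700 Ω load: 5373 Ω.
V_A = 12.5 × 5373/(680 + 5373) = 11.1 V.

V ≈ 11.1 V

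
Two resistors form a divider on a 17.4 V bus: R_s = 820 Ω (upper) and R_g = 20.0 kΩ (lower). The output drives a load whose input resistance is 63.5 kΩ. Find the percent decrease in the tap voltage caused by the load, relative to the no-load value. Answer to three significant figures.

The divider's output (Thévenin) resistance is R_s‖R_g = 787.7 Ω.
Fractional drop under load = R_th/(R_th + R_L) = 787.7 / (787.7 + 63500) = 0.01225.
So the output falls by 1.23 %.

1.23 %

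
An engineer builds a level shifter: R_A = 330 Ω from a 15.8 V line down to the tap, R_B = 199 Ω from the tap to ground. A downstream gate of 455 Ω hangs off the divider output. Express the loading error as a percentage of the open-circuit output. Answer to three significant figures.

The divider's output (Thévenin) resistance is R_A‖R_B = 124.1 Ω.
Fractional drop under load = R_th/(R_th + R_L) = 124.1 / (124.1 + 455) = 0.2144.
So the output falls by 21.4 %.

21.4 %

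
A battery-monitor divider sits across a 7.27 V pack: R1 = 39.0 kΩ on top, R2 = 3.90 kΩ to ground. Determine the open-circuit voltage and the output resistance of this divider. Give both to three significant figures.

V_th = 0.661 V, R_th = 3.55 kΩ

V_th is the open-circuit tap voltage: 7.27 × 3.90/(39.0 + 3.90) = 0.661 V.
With the supply zeroed, R1 and R2 appear in parallel from the tap: R_th = R1‖R2 = (39.0 × 3.90)/42.90 = 3.55 kΩ.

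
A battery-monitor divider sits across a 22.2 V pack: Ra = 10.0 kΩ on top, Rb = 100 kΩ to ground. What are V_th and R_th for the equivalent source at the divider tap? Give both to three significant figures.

V_th is the open-circuit tap voltage: 22.2 × 100/(10.0 + 100) = 20.2 V.
With the supply zeroed, Ra and Rb appear in parallel from the tap: R_th = Ra‖Rb = (10.0 × 100)/110.0 = 9.09 kΩ.

V_th = 20.2 V, R_th = 9.09 kΩ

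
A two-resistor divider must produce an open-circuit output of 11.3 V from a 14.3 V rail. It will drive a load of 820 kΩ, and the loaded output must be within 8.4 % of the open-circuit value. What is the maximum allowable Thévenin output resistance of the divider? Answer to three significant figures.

R_th ≤ 75.2 kΩ

Loading drop = R_th/(R_th + R_L) ≤ 0.0840, so R_th ≤ R_L · ε/(1−ε) = 820 kΩ × 0.0840/0.9160 = 75.2 kΩ.
(Any R1, R2 with R2/(R1+R2) = 0.790 and R1‖R2 ≤ 75.2 kΩ will meet the spec.)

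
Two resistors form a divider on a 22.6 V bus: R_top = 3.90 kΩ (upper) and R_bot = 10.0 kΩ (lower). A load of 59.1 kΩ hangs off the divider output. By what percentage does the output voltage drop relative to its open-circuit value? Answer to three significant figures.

The divider's output (Thévenin) resistance is R_top‖R_bot = 2.806 kΩ.
Fractional drop under load = R_th/(R_th + R_L) = 2.806 / (2.806 + 59.1) = 0.04532.
So the output falls by 4.53 %.

4.53 %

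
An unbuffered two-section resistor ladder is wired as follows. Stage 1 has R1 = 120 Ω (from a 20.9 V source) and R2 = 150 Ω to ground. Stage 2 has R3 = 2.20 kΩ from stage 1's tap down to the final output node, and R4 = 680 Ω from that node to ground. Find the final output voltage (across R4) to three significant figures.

Stage 2 presents R3+R4 = 2880 Ω as a load on stage 1's tap.
Stage 1's lower leg becomes R2‖(R3+R4) = 142.6 Ω, so V_mid = 20.9 × 142.6/262.6 = 11.35 V.
Stage 2 is itself unloaded: V_out = V_mid × R4/(R3+R4) = 11.35 × 680/2880 = 2.68 V.

V_out ≈ 2.68 V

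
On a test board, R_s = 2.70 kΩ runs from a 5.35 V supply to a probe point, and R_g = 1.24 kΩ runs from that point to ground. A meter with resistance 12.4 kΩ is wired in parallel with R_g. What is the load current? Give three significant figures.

I_L ≈ 0.127 mA

R_g‖R_L = 1.127 kΩ; V_out = 5.35 × 1.127/3.827 = 1.576 V.
I_L = V_out / R_L = 1.576 / 12.4 kΩ = 0.127 mA.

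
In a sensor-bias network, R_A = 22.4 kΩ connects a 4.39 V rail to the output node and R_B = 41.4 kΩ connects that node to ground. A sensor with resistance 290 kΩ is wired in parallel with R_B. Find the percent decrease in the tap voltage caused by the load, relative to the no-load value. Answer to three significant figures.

4.77 %

The divider's output (Thévenin) resistance is R_A‖R_B = 14.54 kΩ.
Fractional drop under load = R_th/(R_th + R_L) = 14.54 / (14.54 + 290) = 0.04773.
So the output falls by 4.77 %.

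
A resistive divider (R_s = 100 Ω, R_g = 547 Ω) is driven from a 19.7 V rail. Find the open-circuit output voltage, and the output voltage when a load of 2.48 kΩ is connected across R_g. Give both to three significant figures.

Open-circuit: V = 19.7 × 547/(100 + 547) = 16.7 V.
With the load, R_g becomes R_g‖R_L = 448.2 Ω, so V = 19.7 × 448.2/548.2 = 16.1 V.

Unloaded: 16.7 V; loaded: 16.1 V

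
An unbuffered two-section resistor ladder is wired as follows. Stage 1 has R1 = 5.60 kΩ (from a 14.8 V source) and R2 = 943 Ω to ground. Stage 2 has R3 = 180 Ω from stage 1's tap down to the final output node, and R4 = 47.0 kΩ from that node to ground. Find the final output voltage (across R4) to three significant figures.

Stage 2 presents R3+R4 = 47180 Ω as a load on stage 1's tap.
Stage 1's lower leg becomes R2‖(R3+R4) = 924.5 Ω, so V_mid = 14.8 × 924.5/6525 = 2.097 V.
Stage 2 is itself unloaded: V_out = V_mid × R4/(R3+R4) = 2.097 × 47000/47180 = 2.09 V.

V_out ≈ 2.09 V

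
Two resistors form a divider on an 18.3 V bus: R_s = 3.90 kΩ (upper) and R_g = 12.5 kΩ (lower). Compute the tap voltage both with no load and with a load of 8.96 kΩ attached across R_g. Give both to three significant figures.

Unloaded: 13.9 V; loaded: 10.5 V

Open-circuit: V = 18.3 × 12.5/(3.90 + 12.5) = 13.9 V.
With the load, R_g becomes R_g‖R_L = 5.219 kΩ, so V = 18.3 × 5.219/9.119 = 10.5 V.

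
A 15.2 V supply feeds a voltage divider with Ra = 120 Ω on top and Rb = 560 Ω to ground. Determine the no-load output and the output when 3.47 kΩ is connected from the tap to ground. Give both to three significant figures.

Open-circuit: V = 15.2 × 560/(120 + 560) = 12.5 V.
With the load, Rb becomes Rb‖R_L = 482.2 Ω, so V = 15.2 × 482.2/602.2 = 12.2 V.

Unloaded: 12.5 V; loaded: 12.2 V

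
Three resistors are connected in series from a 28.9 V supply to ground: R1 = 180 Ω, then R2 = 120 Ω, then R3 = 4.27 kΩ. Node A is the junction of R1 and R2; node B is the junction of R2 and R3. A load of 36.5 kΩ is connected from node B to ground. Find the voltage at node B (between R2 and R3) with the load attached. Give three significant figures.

V ≈ 26.8 V

At node B, R3 is in parallel with the load: R3‖R_L = 3823 Ω.
Below node A the resistance is R2 + (R3‖R_L) = 3943 Ω, so V_A = 28.9 × 3943/4123 = 27.64 V.
Then V_B = V_A × (R3‖R_L)/(R2 + R3‖R_L) = 27.64 × 3823/3943 = 26.8 V.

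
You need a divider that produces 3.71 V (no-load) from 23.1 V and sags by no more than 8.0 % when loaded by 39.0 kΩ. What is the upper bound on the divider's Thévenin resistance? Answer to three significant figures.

R_th ≤ 3.39 kΩ

Loading drop = R_th/(R_th + R_L) ≤ 0.0800, so R_th ≤ R_L · ε/(1−ε) = 39.0 kΩ × 0.0800/0.9200 = 3.39 kΩ.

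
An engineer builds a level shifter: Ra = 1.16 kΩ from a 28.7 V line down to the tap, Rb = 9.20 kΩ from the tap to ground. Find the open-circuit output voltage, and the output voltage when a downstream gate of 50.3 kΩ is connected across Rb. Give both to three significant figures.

Open-circuit: V = 28.7 × 9.20/(1.16 + 9.20) = 25.5 V.
With the load, Rb becomes Rb‖R_L = 7.777 kΩ, so V = 28.7 × 7.777/8.937 = 25.0 V.

Unloaded: 25.5 V; loaded: 25.0 V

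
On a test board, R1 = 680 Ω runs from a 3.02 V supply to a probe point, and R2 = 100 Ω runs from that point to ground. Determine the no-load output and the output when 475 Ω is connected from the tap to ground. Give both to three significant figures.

Open-circuit: V = 3.02 × 100/(680 + 100) = 0.387 V.
With the load, R2 becomes R2‖R_L = 82.61 Ω, so V = 3.02 × 82.61/762.6 = 0.327 V.

Unloaded: 0.387 V; loaded: 0.327 V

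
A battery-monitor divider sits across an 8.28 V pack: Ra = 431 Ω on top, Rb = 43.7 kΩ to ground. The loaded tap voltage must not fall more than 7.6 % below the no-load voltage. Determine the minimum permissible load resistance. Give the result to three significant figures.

Output resistance R_th = Ra‖Rb = (431 × 43700)/44130 = 426.8 Ω.
The fractional drop is R_th/(R_th + R_L); requiring this ≤ 0.0760 gives R_L ≥ R_th(1/0.0760 − 1) = 426.8 × 12.16 = 5.19 kΩ.

R_L(min) ≈ 5.19 kΩ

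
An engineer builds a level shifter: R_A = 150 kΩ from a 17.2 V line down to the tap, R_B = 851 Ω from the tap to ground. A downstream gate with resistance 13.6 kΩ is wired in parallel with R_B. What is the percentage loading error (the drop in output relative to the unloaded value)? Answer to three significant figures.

5.86 %

The divider's output (Thévenin) resistance is R_A‖R_B = 846.2 Ω.
Fractional drop under load = R_th/(R_th + R_L) = 846.2 / (846.2 + 13600) = 0.05858.
So the output falls by 5.86 %.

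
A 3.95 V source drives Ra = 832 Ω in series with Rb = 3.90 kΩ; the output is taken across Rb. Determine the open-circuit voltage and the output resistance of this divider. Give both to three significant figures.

V_th is the open-circuit tap voltage: 3.95 × 3900/(832 + 3900) = 3.26 V.
With the supply zeroed, Ra and Rb appear in parallel from the tap: R_th = Ra‖Rb = (832 × 3900)/4732 = 686 Ω.

V_th = 3.26 V, R_th = 686 Ω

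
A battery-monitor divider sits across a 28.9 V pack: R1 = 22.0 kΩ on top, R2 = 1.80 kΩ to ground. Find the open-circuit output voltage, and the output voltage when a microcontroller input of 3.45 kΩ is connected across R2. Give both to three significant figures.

Unloaded: 2.19 V; loaded: 1.47 V

Open-circuit: V = 28.9 × 1.80/(22.0 + 1.80) = 2.19 V.
With the load, R2 becomes R2‖R_L = 1.183 kΩ, so V = 28.9 × 1.183/23.18 = 1.47 V.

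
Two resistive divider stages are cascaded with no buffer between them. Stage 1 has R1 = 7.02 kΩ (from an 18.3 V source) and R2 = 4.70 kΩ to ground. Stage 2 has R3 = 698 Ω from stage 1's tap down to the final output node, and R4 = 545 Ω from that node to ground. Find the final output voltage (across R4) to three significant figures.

Stage 2 presents R3+R4 = 1243 Ω as a load on stage 1's tap.
Stage 1's lower leg becomes R2‖(R3+R4) = 983.0 Ω, so V_mid = 18.3 × 983.0/8003 = 2.248 V.
Stage 2 is itself unloaded: V_out = V_mid × R4/(R3+R4) = 2.248 × 545/1243 = 0.986 V.

V_out ≈ 0.986 V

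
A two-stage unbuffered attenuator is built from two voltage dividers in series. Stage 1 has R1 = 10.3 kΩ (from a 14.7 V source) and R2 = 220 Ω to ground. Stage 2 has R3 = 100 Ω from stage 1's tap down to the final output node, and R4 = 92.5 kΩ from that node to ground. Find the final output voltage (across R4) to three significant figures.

Stage 2 presents R3+R4 = 92600 Ω as a load on stage 1's tap.
Stage 1's lower leg becomes R2‖(R3+R4) = 219.5 Ω, so V_mid = 14.7 × 219.5/10520 = 0.3067 V.
Stage 2 is itself unloaded: V_out = V_mid × R4/(R3+R4) = 0.3067 × 92500/92600 = 0.306 V.

V_out ≈ 0.306 V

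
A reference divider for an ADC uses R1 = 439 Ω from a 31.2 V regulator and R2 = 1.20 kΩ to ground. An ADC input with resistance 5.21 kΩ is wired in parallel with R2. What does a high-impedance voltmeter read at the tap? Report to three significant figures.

The load sits in parallel with R2: R2‖R_L = (1200 × 5210) / (1200 + 5210) = 975.4 Ω.
V_out = 31.2 × 975.4 / (439 + 975.4) = 31.2 × 975.4/1414 = 21.5 V.

V_out ≈ 21.5 V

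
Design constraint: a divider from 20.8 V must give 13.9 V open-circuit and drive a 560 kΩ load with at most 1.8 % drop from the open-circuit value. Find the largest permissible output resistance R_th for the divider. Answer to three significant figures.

Loading drop = R_th/(R_th + R_L) ≤ 0.0180, so R_th ≤ R_L · ε/(1−ε) = 560 kΩ × 0.0180/0.9820 = 10.3 kΩ.

R_th ≤ 10.3 kΩ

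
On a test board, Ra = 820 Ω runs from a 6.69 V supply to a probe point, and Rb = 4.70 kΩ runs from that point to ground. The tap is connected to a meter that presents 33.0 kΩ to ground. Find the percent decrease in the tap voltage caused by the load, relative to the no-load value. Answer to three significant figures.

The divider's output (Thévenin) resistance is Ra‖Rb = 698.2 Ω.
Fractional drop under load = R_th/(R_th + R_L) = 698.2 / (698.2 + 33000) = 0.02072.
So the output falls by 2.07 %.

2.07 %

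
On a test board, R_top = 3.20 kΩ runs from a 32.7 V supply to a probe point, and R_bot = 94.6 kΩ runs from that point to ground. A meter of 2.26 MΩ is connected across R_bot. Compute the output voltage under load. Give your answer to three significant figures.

The load sits in parallel with R_bot: R_bot‖R_L = (94.6 × 2260) / (94.6 + 2260) = 90.80 kΩ.
V_out = 32.7 × 90.80 / (3.20 + 90.80) = 32.7 × 90.80/94.00 = 31.6 V.
(Unloaded it would have been 31.6 V.)

V_out ≈ 31.6 V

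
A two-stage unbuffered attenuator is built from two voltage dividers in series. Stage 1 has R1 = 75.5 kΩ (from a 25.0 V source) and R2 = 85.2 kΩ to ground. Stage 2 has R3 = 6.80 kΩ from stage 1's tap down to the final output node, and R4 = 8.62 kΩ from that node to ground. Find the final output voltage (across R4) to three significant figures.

V_out ≈ 2.06 V

Stage 2 presents R3+R4 = 15.42 kΩ as a load on stage 1's tap.
Stage 1's lower leg becomes R2‖(R3+R4) = 13.06 kΩ, so V_mid = 25.0 × 13.06/88.56 = 3.686 V.
Stage 2 is itself unloaded: V_out = V_mid × R4/(R3+R4) = 3.686 × 8.62/15.42 = 2.06 V.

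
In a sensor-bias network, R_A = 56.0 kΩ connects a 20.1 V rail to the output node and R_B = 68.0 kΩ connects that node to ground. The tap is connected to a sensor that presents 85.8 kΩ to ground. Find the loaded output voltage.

The load sits in parallel with R_B: R_B‖R_L = (68.0 × 85.8) / (68.0 + 85.8) = 37.93 kΩ.
V_out = 20.1 × 37.93 / (56.0 + 37.93) = 20.1 × 37.93/93.93 = 8.12 V.

V_out ≈ 8.12 V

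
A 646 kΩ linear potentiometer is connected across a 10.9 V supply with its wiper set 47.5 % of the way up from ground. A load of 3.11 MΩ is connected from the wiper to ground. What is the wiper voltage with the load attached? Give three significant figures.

The wiper splits the pot into (1−α)R = 339.1 kΩ above and αR = 306.9 kΩ below.
Lower section ‖ load = 279.3 kΩ.
V_wiper = 10.9 × 279.3/(339.1 + 279.3) = 4.92 V.

V ≈ 4.92 V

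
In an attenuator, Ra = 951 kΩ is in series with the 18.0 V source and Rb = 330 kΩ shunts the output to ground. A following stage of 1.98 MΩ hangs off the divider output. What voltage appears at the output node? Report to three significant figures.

The load sits in parallel with Rb: Rb‖R_L = (330 × 1980) / (330 + 1980) = 282.9 kΩ.
V_out = 18.0 × 282.9 / (951 + 282.9) = 18.0 × 282.9/1234 = 4.13 V.
(Unloaded it would have been 4.64 V.)

V_out ≈ 4.13 V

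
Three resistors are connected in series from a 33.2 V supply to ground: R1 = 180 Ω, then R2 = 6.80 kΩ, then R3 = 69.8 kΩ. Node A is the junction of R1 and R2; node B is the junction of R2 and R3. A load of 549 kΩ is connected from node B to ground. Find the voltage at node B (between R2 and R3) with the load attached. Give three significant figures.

V ≈ 29.8 V

At node B, R3 is in parallel with the load: R3‖R_L = 61930 Ω.
Below node A the resistance is R2 + (R3‖R_L) = 68730 Ω, so V_A = 33.2 × 68730/68910 = 33.11 V.
Then V_B = V_A × (R3‖R_L)/(R2 + R3‖R_L) = 33.11 × 61930/68730 = 29.8 V.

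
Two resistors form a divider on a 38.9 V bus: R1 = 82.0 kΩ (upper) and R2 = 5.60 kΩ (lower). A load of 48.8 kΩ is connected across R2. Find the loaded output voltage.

V_out ≈ 2.25 V

The load sits in parallel with R2: R2‖R_L = (5.60 × 48.8) / (5.60 + 48.8) = 5.024 kΩ.
V_out = 38.9 × 5.024 / (82.0 + 5.024) = 38.9 × 5.024/87.02 = 2.25 V.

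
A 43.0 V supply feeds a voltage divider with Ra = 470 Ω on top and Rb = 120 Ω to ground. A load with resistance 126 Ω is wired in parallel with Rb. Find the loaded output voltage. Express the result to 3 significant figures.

The load sits in parallel with Rb: Rb‖R_L = (120 × 126) / (120 + 126) = 61.46 Ω.
V_out = 43.0 × 61.46 / (470 + 61.46) = 43.0 × 61.46/531.5 = 4.97 V.
(Unloaded it would have been 8.75 V.)

V_out ≈ 4.97 V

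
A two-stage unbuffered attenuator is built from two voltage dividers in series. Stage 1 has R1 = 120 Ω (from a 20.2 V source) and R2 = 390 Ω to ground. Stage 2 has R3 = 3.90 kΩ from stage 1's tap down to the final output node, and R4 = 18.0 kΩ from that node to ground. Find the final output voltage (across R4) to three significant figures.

V_out ≈ 12.6 V

Stage 2 presents R3+R4 = 21900 Ω as a load on stage 1's tap.
Stage 1's lower leg becomes R2‖(R3+R4) = 383.2 Ω, so V_mid = 20.2 × 383.2/503.2 = 15.38 V.
Stage 2 is itself unloaded: V_out = V_mid × R4/(R3+R4) = 15.38 × 18000/21900 = 12.6 V.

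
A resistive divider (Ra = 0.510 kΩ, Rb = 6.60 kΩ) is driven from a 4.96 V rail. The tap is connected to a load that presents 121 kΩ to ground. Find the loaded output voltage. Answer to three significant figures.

The load sits in parallel with Rb: Rb‖R_L = (6600 × 121000) / (6600 + 121000) = 6259 Ω.
V_out = 4.96 × 6259 / (510 + 6259) = 4.96 × 6259/6769 = 4.59 V.

V_out ≈ 4.59 V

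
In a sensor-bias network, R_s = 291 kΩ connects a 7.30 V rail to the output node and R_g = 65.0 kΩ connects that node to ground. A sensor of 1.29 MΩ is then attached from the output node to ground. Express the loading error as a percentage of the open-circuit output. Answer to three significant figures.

The divider's output (Thévenin) resistance is R_s‖R_g = 53.13 kΩ.
Fractional drop under load = R_th/(R_th + R_L) = 53.13 / (53.13 + 1290) = 0.03956.
So the output falls by 3.96 %.

3.96 %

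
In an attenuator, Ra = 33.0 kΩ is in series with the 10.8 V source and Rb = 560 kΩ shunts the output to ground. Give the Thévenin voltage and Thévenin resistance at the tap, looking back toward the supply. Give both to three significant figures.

V_th = 10.2 V, R_th = 31.2 kΩ

V_th is the open-circuit tap voltage: 10.8 × 560/(33.0 + 560) = 10.2 V.
With the supply zeroed, Ra and Rb appear in parallel from the tap: R_th = Ra‖Rb = (33.0 × 560)/593.0 = 31.2 kΩ.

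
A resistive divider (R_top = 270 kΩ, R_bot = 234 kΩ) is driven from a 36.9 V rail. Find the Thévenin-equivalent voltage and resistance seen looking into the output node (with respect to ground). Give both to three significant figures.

V_th is the open-circuit tap voltage: 36.9 × 234/(270 + 234) = 17.1 V.
With the supply zeroed, R_top and R_bot appear in parallel from the tap: R_th = R_top‖R_bot = (270 × 234)/504.0 = 125 kΩ.

V_th = 17.1 V, R_th = 125 kΩ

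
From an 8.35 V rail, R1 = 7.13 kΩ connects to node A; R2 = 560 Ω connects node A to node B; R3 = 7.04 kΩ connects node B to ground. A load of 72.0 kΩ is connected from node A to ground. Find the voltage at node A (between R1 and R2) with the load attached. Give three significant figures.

V ≈ 4.10 V

Below node A the series string R2+R3 = 7600 Ω sits in parallel with the 72000 Ω load: 6874 Ω.
V_A = 8.35 × 6874/(7130 + 6874) = 4.10 V.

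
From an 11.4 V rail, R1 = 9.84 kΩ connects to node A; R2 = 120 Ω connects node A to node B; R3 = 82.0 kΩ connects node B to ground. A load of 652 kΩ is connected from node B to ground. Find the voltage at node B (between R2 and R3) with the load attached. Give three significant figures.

At node B, R3 is in parallel with the load: R3‖R_L = 72840 Ω.
Below node A the resistance is R2 + (R3‖R_L) = 72960 Ω, so V_A = 11.4 × 72960/82800 = 10.05 V.
Then V_B = V_A × (R3‖R_L)/(R2 + R3‖R_L) = 10.05 × 72840/72960 = 10.0 V.

V ≈ 10.0 V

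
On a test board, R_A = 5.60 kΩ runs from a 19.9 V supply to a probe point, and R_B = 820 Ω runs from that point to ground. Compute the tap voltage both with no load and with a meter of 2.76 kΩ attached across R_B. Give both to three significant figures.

Open-circuit: V = 19.9 × 820/(5600 + 820) = 2.54 V.
With the load, R_B becomes R_B‖R_L = 632.2 Ω, so V = 19.9 × 632.2/6232 = 2.02 V.

Unloaded: 2.54 V; loaded: 2.02 V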